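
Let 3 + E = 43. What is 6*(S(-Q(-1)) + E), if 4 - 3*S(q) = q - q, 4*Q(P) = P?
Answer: 248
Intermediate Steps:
Q(P) = P/4
E = 40 (E = -3 + 43 = 40)
S(q) = 4/3 (S(q) = 4/3 - (q - q)/3 = 4/3 - ⅓*0 = 4/3 + 0 = 4/3)
6*(S(-Q(-1)) + E) = 6*(4/3 + 40) = 6*(124/3) = 248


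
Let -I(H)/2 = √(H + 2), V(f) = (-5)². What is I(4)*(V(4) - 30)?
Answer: 10*√6 ≈ 24.495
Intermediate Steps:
V(f) = 25
I(H) = -2*√(2 + H) (I(H) = -2*√(H + 2) = -2*√(2 + H))
I(4)*(V(4) - 30) = (-2*√(2 + 4))*(25 - 30) = -2*√6*(-5) = 10*√6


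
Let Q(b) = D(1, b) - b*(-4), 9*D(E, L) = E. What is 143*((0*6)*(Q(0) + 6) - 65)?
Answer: -9295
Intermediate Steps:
D(E, L) = E/9
Q(b) = ⅑ + 4*b (Q(b) = (⅑)*1 - b*(-4) = ⅑ - (-4)*b = ⅑ + 4*b)
143*((0*6)*(Q(0) + 6) - 65) = 143*((0*6)*((⅑ + 4*0) + 6) - 65) = 143*(0*((⅑ + 0) + 6) - 65) = 143*(0*(⅑ + 6) - 65) = 143*(0*(55/9) - 65) = 143*(0 - 65) = 143*(-65) = -9295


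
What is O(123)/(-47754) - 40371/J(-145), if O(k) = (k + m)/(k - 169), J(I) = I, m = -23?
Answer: 22170586066/79629795 ≈ 278.42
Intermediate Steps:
O(k) = (-23 + k)/(-169 + k) (O(k) = (k - 23)/(k - 169) = (-23 + k)/(-169 + k))
O(123)/(-47754) - 40371/J(-145) = ((-23 + 123)/(-169 + 123))/(-47754) - 40371/(-145) = (100/(-46))*(-1/47754) - 40371*(-1/145) = -1/46*100*(-1/47754) + 40371/145 = -50/23*(-1/47754) + 40371/145 = 25/549171 + 40371/145 = 22170586066/79629795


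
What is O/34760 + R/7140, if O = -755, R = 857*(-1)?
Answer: -1759001/12409320 ≈ -0.14175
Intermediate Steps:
R = -857
O/34760 + R/7140 = -755/34760 - 857/7140 = -755*1/34760 - 857*1/7140 = -151/6952 - 857/7140 = -1759001/12409320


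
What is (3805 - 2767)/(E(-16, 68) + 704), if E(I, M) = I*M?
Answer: -173/64 ≈ -2.7031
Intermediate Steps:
(3805 - 2767)/(E(-16, 68) + 704) = (3805 - 2767)/(-16*68 + 704) = 1038/(-1088 + 704) = 1038/(-384) = 1038*(-1/384) = -173/64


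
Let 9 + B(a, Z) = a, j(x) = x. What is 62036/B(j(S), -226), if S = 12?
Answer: 62036/3 ≈ 20679.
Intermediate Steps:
B(a, Z) = -9 + a
62036/B(j(S), -226) = 62036/(-9 + 12) = 62036/3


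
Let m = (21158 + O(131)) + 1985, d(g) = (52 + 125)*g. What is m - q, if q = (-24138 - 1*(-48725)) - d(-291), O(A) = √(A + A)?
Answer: -52951 + √262 ≈ -52935.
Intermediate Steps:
O(A) = √2*√A (O(A) = √(2*A) = √2*√A)
d(g) = 177*g
q = 76094 (q = (-24138 - 1*(-48725)) - 177*(-291) = (-24138 + 48725) - 1*(-51507) = 24587 + 51507 = 76094)
m = 23143 + √262 (m = (21158 + √2*√131) + 1985 = (21158 + √262) + 1985 = 23143 + √262 ≈ 23159.)
m - q = (23143 + √262) - 1*76094 = (23143 + √262) - 76094 = -52951 + √262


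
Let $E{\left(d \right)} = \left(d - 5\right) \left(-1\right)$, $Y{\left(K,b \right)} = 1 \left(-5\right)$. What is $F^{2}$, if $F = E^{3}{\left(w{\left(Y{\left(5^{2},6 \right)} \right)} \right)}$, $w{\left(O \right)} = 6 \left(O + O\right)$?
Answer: $75418890625$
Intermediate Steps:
$Y{\left(K,b \right)} = -5$
$w{\left(O \right)} = 12 O$ ($w{\left(O \right)} = 6 \cdot 2 O = 12 O$)
$E{\left(d \right)} = 5 - d$ ($E{\left(d \right)} = \left(-5 + d\right) \left(-1\right) = 5 - d$)
$F = 274625$ ($F = \left(5 - 12 \left(-5\right)\right)^{3} = \left(5 - -60\right)^{3} = \left(5 + 60\right)^{3} = 65^{3} = 274625$)
$F^{2} = 274625^{2} = 75418890625$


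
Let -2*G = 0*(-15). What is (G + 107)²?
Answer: 11449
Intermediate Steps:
G = 0 (G = -0*(-15) = -½*0 = 0)
(G + 107)² = (0 + 107)² = 107² = 11449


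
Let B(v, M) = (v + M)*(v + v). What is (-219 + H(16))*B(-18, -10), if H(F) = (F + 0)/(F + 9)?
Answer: -5502672/25 ≈ -2.2011e+5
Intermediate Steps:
B(v, M) = 2*v*(M + v) (B(v, M) = (M + v)*(2*v) = 2*v*(M + v))
H(F) = F/(9 + F)
(-219 + H(16))*B(-18, -10) = (-219 + 16/(9 + 16))*(2*(-18)*(-10 - 18)) = (-219 + 16/25)*(2*(-18)*(-28)) = (-219 + 16*(1/25))*1008 = (-219 + 16/25)*1008 = -5459/25*1008 = -5502672/25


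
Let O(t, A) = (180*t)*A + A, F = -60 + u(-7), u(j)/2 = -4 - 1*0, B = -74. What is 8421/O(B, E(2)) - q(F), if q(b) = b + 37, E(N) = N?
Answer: 817357/26638 ≈ 30.684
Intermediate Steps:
u(j) = -8 (u(j) = 2*(-4 - 1*0) = 2*(-4 + 0) = 2*(-4) = -8)
F = -68 (F = -60 - 8 = -68)
O(t, A) = A + 180*A*t (O(t, A) = 180*A*t + A = A + 180*A*t)
q(b) = 37 + b
8421/O(B, E(2)) - q(F) = 8421/((2*(1 + 180*(-74)))) - (37 - 68) = 8421/((2*(1 - 13320))) - 1*(-31) = 8421/((2*(-13319))) + 31 = 8421/(-26638) + 31 = 8421*(-1/26638) + 31 = -8421/26638 + 31 = 817357/26638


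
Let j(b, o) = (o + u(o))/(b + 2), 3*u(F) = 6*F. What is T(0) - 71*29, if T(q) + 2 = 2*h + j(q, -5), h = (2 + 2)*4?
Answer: -4073/2 ≈ -2036.5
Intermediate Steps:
u(F) = 2*F (u(F) = (6*F)/3 = 2*F)
j(b, o) = 3*o/(2 + b) (j(b, o) = (o + 2*o)/(b + 2) = (3*o)/(2 + b) = 3*o/(2 + b))
h = 16 (h = 4*4 = 16)
T(q) = 30 - 15/(2 + q) (T(q) = -2 + (2*16 + 3*(-5)/(2 + q)) = -2 + (32 - 15/(2 + q)) = 30 - 15/(2 + q))
T(0) - 71*29 = 15*(3 + 2*0)/(2 + 0) - 71*29 = 15*(3 + 0)/2 - 2059 = 15*(½)*3 - 2059 = 45/2 - 2059 = -4073/2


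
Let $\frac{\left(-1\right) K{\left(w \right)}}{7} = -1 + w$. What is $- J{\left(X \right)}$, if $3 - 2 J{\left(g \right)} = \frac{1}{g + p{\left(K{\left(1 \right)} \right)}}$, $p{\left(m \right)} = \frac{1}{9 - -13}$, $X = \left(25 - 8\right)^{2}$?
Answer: $- \frac{19055}{12718} \approx -1.4983$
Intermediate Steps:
$K{\left(w \right)} = 7 - 7 w$ ($K{\left(w \right)} = - 7 \left(-1 + w\right) = 7 - 7 w$)
$X = 289$ ($X = 17^{2} = 289$)
$p{\left(m \right)} = \frac{1}{22}$ ($p{\left(m \right)} = \frac{1}{9 + 13} = \frac{1}{22}$)
$J{\left(g \right)} = \frac{3}{2} - \frac{1}{2 \left(\frac{1}{22} + g\right)}$ ($J{\left(g \right)} = \frac{3}{2} - \frac{1}{2 \left(g + \frac{1}{22}\right)} = \frac{3}{2} - \frac{1}{2 \left(\frac{1}{22} + g\right)}$)
$- J{\left(X \right)} = - \frac{-19 + 66 \cdot 289}{2 \left(1 + 22 \cdot 289\right)} = - \frac{-19 + 19074}{2 \left(1 + 6358\right)} = - \frac{19055}{2 \cdot 6359} = \left(-1\right) \frac{19055}{12718} = - \frac{19055}{12718}$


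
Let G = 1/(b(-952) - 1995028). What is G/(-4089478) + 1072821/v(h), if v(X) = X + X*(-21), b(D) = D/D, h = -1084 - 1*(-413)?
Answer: 4376368910995757123/54744333663829260 ≈ 79.942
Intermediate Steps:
h = -671 (h = -1084 + 413 = -671)
b(D) = 1
G = -1/1995027 (G = 1/(1 - 1995028) = 1/(-1995027) = -1/1995027 ≈ -5.0125e-7)
v(X) = -20*X (v(X) = X - 21*X = -20*X)
G/(-4089478) + 1072821/v(h) = -1/1995027/(-4089478) + 1072821/((-20*(-671))) = -1/1995027*(-1/4089478) + 1072821/13420 = 1/8158619025906 + 1072821*(1/13420) = 1/8158619025906 + 1072821/13420 = 4376368910995757123/54744333663829260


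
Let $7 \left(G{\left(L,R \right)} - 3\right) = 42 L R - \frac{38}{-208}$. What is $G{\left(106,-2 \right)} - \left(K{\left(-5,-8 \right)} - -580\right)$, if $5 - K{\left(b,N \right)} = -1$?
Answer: $- \frac{1350421}{728} \approx -1855.0$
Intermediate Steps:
$K{\left(b,N \right)} = 6$ ($K{\left(b,N \right)} = 5 - -1 = 5 + 1 = 6$)
$G{\left(L,R \right)} = \frac{2203}{728} + 6 L R$ ($G{\left(L,R \right)} = 3 + \frac{42 L R - \frac{38}{-208}}{7} = 3 + \frac{42 L R - - \frac{19}{104}}{7} = 3 + \frac{42 L R + \frac{19}{104}}{7} = 3 + \frac{\frac{19}{104} + 42 L R}{7} = 3 + \left(\frac{19}{728} + 6 L R\right) = \frac{2203}{728} + 6 L R$)
$G{\left(106,-2 \right)} - \left(K{\left(-5,-8 \right)} - -580\right) = \left(\frac{2203}{728} + 6 \cdot 106 \left(-2\right)\right) - \left(6 - -580\right) = \left(\frac{2203}{728} - 1272\right) - \left(6 + 580\right) = - \frac{923813}{728} - 586 = - \frac{1350421}{728}$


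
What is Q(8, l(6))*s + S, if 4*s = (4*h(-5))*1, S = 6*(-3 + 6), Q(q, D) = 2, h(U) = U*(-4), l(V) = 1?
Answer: 58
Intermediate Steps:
h(U) = -4*U
S = 18 (S = 6*3 = 18)
s = 20 (s = ((4*(-4*(-5)))*1)/4 = ((4*20)*1)/4 = (80*1)/4 = (¼)*80 = 20)
Q(8, l(6))*s + S = 2*20 + 18 = 40 + 18 = 58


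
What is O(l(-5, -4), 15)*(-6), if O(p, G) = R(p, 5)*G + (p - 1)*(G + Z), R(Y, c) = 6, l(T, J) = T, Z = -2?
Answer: -72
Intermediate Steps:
O(p, G) = 6*G + (-1 + p)*(-2 + G) (O(p, G) = 6*G + (p - 1)*(G - 2) = 6*G + (-1 + p)*(-2 + G))
O(l(-5, -4), 15)*(-6) = (2 - 2*(-5) + 5*15 + 15*(-5))*(-6) = (2 + 10 + 75 - 75)*(-6) = 12*(-6) = -72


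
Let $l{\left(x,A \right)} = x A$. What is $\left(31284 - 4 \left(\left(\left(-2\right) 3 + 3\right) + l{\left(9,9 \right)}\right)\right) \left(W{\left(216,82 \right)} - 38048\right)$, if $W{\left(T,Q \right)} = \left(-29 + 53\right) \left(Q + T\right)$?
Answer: $-956910912$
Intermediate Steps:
$l{\left(x,A \right)} = A x$
$W{\left(T,Q \right)} = 24 Q + 24 T$ ($W{\left(T,Q \right)} = 24 \left(Q + T\right) = 24 Q + 24 T$)
$\left(31284 - 4 \left(\left(\left(-2\right) 3 + 3\right) + l{\left(9,9 \right)}\right)\right) \left(W{\left(216,82 \right)} - 38048\right) = \left(31284 - 4 \left(\left(\left(-2\right) 3 + 3\right) + 9 \cdot 9\right)\right) \left(\left(24 \cdot 82 + 24 \cdot 216\right) - 38048\right) = \left(31284 - 4 \left(\left(-6 + 3\right) + 81\right)\right) \left(\left(1968 + 5184\right) - 38048\right) = \left(31284 - 4 \left(-3 + 81\right)\right) \left(7152 - 38048\right) = \left(31284 - 312\right) \left(-30896\right) = 30972 \left(-30896\right) = -956910912$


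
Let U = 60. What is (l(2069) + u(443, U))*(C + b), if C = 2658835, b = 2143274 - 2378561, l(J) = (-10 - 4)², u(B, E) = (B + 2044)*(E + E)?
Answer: 723758680528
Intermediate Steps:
u(B, E) = 2*E*(2044 + B) (u(B, E) = (2044 + B)*(2*E) = 2*E*(2044 + B))
l(J) = 196 (l(J) = (-14)² = 196)
b = -235287
(l(2069) + u(443, U))*(C + b) = (196 + 2*60*(2044 + 443))*(2658835 - 235287) = (196 + 2*60*2487)*2423548 = (196 + 298440)*2423548 = 298636*2423548 = 723758680528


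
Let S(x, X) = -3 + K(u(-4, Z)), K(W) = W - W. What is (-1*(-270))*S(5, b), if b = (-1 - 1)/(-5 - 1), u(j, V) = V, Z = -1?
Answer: -810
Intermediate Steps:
K(W) = 0
b = ⅓ (b = -2/(-6) = -2*(-⅙) = ⅓ ≈ 0.33333)
S(x, X) = -3 (S(x, X) = -3 + 0 = -3)
(-1*(-270))*S(5, b) = -1*(-270)*(-3) = 270*(-3) = -810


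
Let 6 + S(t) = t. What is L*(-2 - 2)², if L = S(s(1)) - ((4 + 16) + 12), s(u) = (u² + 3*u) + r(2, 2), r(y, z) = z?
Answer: -512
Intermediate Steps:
s(u) = 2 + u² + 3*u (s(u) = (u² + 3*u) + 2 = 2 + u² + 3*u)
S(t) = -6 + t
L = -32 (L = (-6 + (2 + 1² + 3*1)) - ((4 + 16) + 12) = (-6 + (2 + 1 + 3)) - (20 + 12) = (-6 + 6) - 1*32 = 0 - 32 = -32)
L*(-2 - 2)² = -32*(-2 - 2)² = -32*(-4)² = -32*16 = -512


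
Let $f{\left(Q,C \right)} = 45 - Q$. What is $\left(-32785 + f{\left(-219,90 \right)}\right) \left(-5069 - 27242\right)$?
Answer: $1050786031$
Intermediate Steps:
$\left(-32785 + f{\left(-219,90 \right)}\right) \left(-5069 - 27242\right) = \left(-32785 + \left(45 - -219\right)\right) \left(-5069 - 27242\right) = \left(-32785 + \left(45 + 219\right)\right) \left(-32311\right) = \left(-32785 + 264\right) \left(-32311\right) = \left(-32521\right) \left(-32311\right) = 1050786031$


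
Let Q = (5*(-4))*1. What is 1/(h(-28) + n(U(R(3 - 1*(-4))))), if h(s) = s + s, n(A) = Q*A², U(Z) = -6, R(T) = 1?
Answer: -1/776 ≈ -0.0012887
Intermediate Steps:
Q = -20 (Q = -20*1 = -20)
n(A) = -20*A²
h(s) = 2*s
1/(h(-28) + n(U(R(3 - 1*(-4))))) = 1/(2*(-28) - 20*(-6)²) = 1/(-56 - 20*36) = 1/(-56 - 720) = 1/(-776) = -1/776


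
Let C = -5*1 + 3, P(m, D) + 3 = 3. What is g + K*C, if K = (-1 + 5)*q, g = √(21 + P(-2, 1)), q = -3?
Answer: 24 + √21 ≈ 28.583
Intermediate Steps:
P(m, D) = 0 (P(m, D) = -3 + 3 = 0)
g = √21 (g = √(21 + 0) = √21 ≈ 4.5826)
C = -2 (C = -5 + 3 = -2)
K = -12 (K = (-1 + 5)*(-3) = 4*(-3) = -12)
g + K*C = √21 - 12*(-2) = √21 + 24 = 24 + √21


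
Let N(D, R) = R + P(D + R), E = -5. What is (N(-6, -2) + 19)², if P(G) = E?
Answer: 144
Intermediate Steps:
P(G) = -5
N(D, R) = -5 + R (N(D, R) = R - 5 = -5 + R)
(N(-6, -2) + 19)² = ((-5 - 2) + 19)² = (-7 + 19)² = 12² = 144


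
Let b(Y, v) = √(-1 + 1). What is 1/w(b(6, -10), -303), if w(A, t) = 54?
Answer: 1/54 ≈ 0.018519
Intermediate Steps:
b(Y, v) = 0 (b(Y, v) = √0 = 0)
1/w(b(6, -10), -303) = 1/54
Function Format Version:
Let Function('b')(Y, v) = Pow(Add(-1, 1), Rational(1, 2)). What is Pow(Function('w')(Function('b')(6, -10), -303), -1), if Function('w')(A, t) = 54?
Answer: Rational(1, 54) ≈ 0.018519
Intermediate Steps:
Function('b')(Y, v) = 0 (Function('b')(Y, v) = Pow(0, Rational(1, 2)) = 0)
Pow(Function('w')(Function('b')(6, -10), -303), -1) = Pow(54, -1) = Rational(1, 54)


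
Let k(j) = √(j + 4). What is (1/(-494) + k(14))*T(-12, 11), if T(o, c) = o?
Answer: 6/247 - 36*√2 ≈ -50.887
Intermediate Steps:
k(j) = √(4 + j)
(1/(-494) + k(14))*T(-12, 11) = (1/(-494) + √(4 + 14))*(-12) = (-1/494 + √18)*(-12) = (-1/494 + 3*√2)*(-12) = 6/247 - 36*√2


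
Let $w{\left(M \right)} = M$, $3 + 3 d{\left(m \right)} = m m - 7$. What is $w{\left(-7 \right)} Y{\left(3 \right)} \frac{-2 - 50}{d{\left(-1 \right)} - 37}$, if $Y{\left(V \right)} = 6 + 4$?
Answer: $-91$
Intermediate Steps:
$d{\left(m \right)} = - \frac{10}{3} + \frac{m^{2}}{3}$ ($d{\left(m \right)} = -1 + \frac{m m - 7}{3} = -1 + \frac{m^{2} - 7}{3} = -1 + \frac{-7 + m^{2}}{3} = -1 + \left(- \frac{7}{3} + \frac{m^{2}}{3}\right) = - \frac{10}{3} + \frac{m^{2}}{3}$)
$Y{\left(V \right)} = 10$
$w{\left(-7 \right)} Y{\left(3 \right)} \frac{-2 - 50}{d{\left(-1 \right)} - 37} = \left(-7\right) 10 \frac{-2 - 50}{\left(- \frac{10}{3} + \frac{\left(-1\right)^{2}}{3}\right) - 37} = - 70 \left(- \frac{52}{\left(- \frac{10}{3} + \frac{1}{3} \cdot 1\right) - 37}\right) = - 70 \left(- \frac{52}{\left(- \frac{10}{3} + \frac{1}{3}\right) - 37}\right) = - 70 \left(- \frac{52}{-3 - 37}\right) = - 70 \left(- \frac{52}{-40}\right) = - 70 \left(\left(-52\right) \left(- \frac{1}{40}\right)\right) = \left(-70\right) \frac{13}{10} = -91$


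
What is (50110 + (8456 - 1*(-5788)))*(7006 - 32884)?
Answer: -1665352812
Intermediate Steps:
(50110 + (8456 - 1*(-5788)))*(7006 - 32884) = (50110 + (8456 + 5788))*(-25878) = (50110 + 14244)*(-25878) = 64354*(-25878) = -1665352812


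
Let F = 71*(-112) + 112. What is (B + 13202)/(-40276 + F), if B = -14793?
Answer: 1591/48116 ≈ 0.033066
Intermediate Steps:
F = -7840 (F = -7952 + 112 = -7840)
(B + 13202)/(-40276 + F) = (-14793 + 13202)/(-40276 - 7840) = -1591/(-48116) = -1591*(-1/48116) = 1591/48116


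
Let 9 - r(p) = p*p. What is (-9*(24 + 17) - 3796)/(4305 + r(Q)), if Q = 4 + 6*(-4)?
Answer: -4165/3914 ≈ -1.0641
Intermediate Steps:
Q = -20 (Q = 4 - 24 = -20)
r(p) = 9 - p² (r(p) = 9 - p*p = 9 - p²)
(-9*(24 + 17) - 3796)/(4305 + r(Q)) = (-9*(24 + 17) - 3796)/(4305 + (9 - 1*(-20)²)) = (-9*41 - 3796)/(4305 + (9 - 1*400)) = (-369 - 3796)/(4305 + (9 - 400)) = -4165/(4305 - 391) = -4165/3914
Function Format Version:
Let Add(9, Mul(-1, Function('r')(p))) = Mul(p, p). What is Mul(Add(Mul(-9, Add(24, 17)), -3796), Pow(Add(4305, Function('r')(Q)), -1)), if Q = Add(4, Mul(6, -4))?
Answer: Rational(-4165, 3914) ≈ -1.0641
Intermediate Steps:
Q = -20 (Q = Add(4, -24) = -20)
Function('r')(p) = Add(9, Mul(-1, Pow(p, 2))) (Function('r')(p) = Add(9, Mul(-1, Mul(p, p))) = Add(9, Mul(-1, Pow(p, 2))))
Mul(Add(Mul(-9, Add(24, 17)), -3796), Pow(Add(4305, Function('r')(Q)), -1)) = Mul(Add(Mul(-9, Add(24, 17)), -3796), Pow(Add(4305, Add(9, Mul(-1, Pow(-20, 2)))), -1)) = Mul(Add(Mul(-9, 41), -3796), Pow(Add(4305, Add(9, Mul(-1, 400))), -1)) = Mul(Add(-369, -3796), Pow(Add(4305, Add(9, -400)), -1)) = Mul(-4165, Pow(Add(4305, -391), -1)) = Mul(-4165, Pow(3914, -1)) = Mul(-4165, Rational(1, 3914)) = Rational(-4165, 3914)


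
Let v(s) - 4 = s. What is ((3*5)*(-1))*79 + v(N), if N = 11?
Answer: -1170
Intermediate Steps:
v(s) = 4 + s
((3*5)*(-1))*79 + v(N) = ((3*5)*(-1))*79 + (4 + 11) = (15*(-1))*79 + 15 = -15*79 + 15 = -1185 + 15 = -1170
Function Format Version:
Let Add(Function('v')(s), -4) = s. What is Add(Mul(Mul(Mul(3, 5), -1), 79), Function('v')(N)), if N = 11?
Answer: -1170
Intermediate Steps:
Function('v')(s) = Add(4, s)
Add(Mul(Mul(Mul(3, 5), -1), 79), Function('v')(N)) = Add(Mul(Mul(Mul(3, 5), -1), 79), Add(4, 11)) = Add(Mul(Mul(15, -1), 79), 15) = Add(Mul(-15, 79), 15) = Add(-1185, 15) = -1170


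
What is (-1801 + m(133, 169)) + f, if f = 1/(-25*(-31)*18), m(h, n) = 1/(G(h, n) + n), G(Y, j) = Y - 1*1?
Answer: -7562294699/4198950 ≈ -1801.0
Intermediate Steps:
G(Y, j) = -1 + Y (G(Y, j) = Y - 1 = -1 + Y)
m(h, n) = 1/(-1 + h + n) (m(h, n) = 1/((-1 + h) + n) = 1/(-1 + h + n))
f = 1/13950 (f = 1/(775*18) = 1/13950 ≈ 7.1685e-5)
(-1801 + m(133, 169)) + f = (-1801 + 1/(-1 + 133 + 169)) + 1/13950 = (-1801 + 1/301) + 1/13950 = -542100/301 + 1/13950 = -7562294699/4198950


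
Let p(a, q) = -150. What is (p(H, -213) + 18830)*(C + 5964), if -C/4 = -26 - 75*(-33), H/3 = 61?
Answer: -71581760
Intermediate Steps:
H = 183 (H = 3*61 = 183)
C = -9796 (C = -4*(-26 - 75*(-33)) = -4*(-26 + 2475) = -4*2449 = -9796)
(p(H, -213) + 18830)*(C + 5964) = (-150 + 18830)*(-9796 + 5964) = 18680*(-3832) = -71581760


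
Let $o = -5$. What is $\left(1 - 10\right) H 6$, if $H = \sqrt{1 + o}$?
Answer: $- 108 i \approx - 108.0 i$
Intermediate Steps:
$H = 2 i$ ($H = \sqrt{1 - 5} = \sqrt{-4} = 2 i \approx 2.0 i$)
$\left(1 - 10\right) H 6 = \left(1 - 10\right) 2 i 6 = - 9 \cdot 12 i = - 108 i$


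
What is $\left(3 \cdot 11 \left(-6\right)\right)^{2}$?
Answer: $39204$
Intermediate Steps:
$\left(3 \cdot 11 \left(-6\right)\right)^{2} = \left(33 \left(-6\right)\right)^{2} = \left(-198\right)^{2} = 39204$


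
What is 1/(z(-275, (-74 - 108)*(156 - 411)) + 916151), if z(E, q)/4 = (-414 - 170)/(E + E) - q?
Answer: 275/200891693 ≈ 1.3689e-6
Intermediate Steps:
z(E, q) = -1168/E - 4*q (z(E, q) = 4*((-414 - 170)/(E + E) - q) = 4*(-584*1/(2*E) - q) = 4*(-292/E - q) = 4*(-q - 292/E) = -1168/E - 4*q)
1/(z(-275, (-74 - 108)*(156 - 411)) + 916151) = 1/((-1168/(-275) - 4*(-74 - 108)*(156 - 411)) + 916151) = 1/((-1168*(-1/275) - (-728)*(-255)) + 916151) = 1/((1168/275 - 4*46410) + 916151) = 1/((1168/275 - 185640) + 916151) = 1/(-51049832/275 + 916151) = 1/(200891693/275) = 275/200891693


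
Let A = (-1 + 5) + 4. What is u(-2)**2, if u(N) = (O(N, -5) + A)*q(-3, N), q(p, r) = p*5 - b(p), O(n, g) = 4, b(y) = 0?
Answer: 32400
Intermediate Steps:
q(p, r) = 5*p (q(p, r) = p*5 - 1*0 = 5*p + 0 = 5*p)
A = 8 (A = 4 + 4 = 8)
u(N) = -180 (u(N) = (4 + 8)*(5*(-3)) = 12*(-15) = -180)
u(-2)**2 = (-180)**2 = 32400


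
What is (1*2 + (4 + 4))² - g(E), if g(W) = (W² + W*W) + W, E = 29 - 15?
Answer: -306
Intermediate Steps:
E = 14
g(W) = W + 2*W² (g(W) = (W² + W²) + W = 2*W² + W = W + 2*W²)
(1*2 + (4 + 4))² - g(E) = (1*2 + (4 + 4))² - 14*(1 + 2*14) = (2 + 8)² - 14*(1 + 28) = 10² - 14*29 = 100 - 1*406 = 100 - 406 = -306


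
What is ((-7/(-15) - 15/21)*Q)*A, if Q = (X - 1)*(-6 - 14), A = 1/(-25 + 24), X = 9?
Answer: -832/21 ≈ -39.619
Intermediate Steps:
A = -1 (A = 1/(-1) = -1)
Q = -160 (Q = (9 - 1)*(-6 - 14) = 8*(-20) = -160)
((-7/(-15) - 15/21)*Q)*A = ((-7/(-15) - 15/21)*(-160))*(-1) = ((-7*(-1/15) - 15*1/21)*(-160))*(-1) = ((7/15 - 5/7)*(-160))*(-1) = -26/105*(-160)*(-1) = (832/21)*(-1) = -832/21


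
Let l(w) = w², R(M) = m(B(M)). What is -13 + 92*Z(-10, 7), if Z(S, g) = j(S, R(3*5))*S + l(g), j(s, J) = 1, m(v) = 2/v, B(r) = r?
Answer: 3575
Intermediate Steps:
R(M) = 2/M
Z(S, g) = S + g² (Z(S, g) = 1*S + g² = S + g²)
-13 + 92*Z(-10, 7) = -13 + 92*(-10 + 7²) = -13 + 92*(-10 + 49) = -13 + 92*39 = -13 + 3588 = 3575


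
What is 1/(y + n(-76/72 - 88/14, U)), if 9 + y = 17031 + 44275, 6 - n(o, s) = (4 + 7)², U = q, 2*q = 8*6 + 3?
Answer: 1/61182 ≈ 1.6345e-5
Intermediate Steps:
q = 51/2 (q = (8*6 + 3)/2 = (48 + 3)/2 = (½)*51 = 51/2 ≈ 25.500)
U = 51/2 ≈ 25.500
n(o, s) = -115 (n(o, s) = 6 - (4 + 7)² = 6 - 1*11² = 6 - 1*121 = 6 - 121 = -115)
y = 61297 (y = -9 + (17031 + 44275) = -9 + 61306 = 61297)
1/(y + n(-76/72 - 88/14, U)) = 1/(61297 - 115) = 1/61182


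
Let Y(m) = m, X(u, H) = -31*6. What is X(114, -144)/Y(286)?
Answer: -93/143 ≈ -0.65035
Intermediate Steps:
X(u, H) = -186
X(114, -144)/Y(286) = -186/286 = -186*1/286 = -93/143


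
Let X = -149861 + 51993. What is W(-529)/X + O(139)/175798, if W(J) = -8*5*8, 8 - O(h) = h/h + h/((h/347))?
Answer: 2872530/2150624833 ≈ 0.0013357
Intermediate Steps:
O(h) = -340 (O(h) = 8 - (h/h + h/((h/347))) = 8 - (1 + h/((h*(1/347)))) = 8 - (1 + h/((h/347))) = 8 - (1 + h*(347/h)) = 8 - (1 + 347) = 8 - 1*348 = 8 - 348 = -340)
X = -97868
W(J) = -320 (W(J) = -40*8 = -320)
W(-529)/X + O(139)/175798 = -320/(-97868) - 340/175798 = -320*(-1/97868) - 340*1/175798 = 80/24467 - 170/87899 = 2872530/2150624833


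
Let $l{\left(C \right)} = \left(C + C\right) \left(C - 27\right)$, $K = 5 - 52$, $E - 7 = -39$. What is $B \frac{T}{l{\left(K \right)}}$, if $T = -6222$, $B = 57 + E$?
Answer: $- \frac{77775}{3478} \approx -22.362$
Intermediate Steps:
$E = -32$ ($E = 7 - 39 = -32$)
$K = -47$
$B = 25$ ($B = 57 - 32 = 25$)
$l{\left(C \right)} = 2 C \left(-27 + C\right)$
$B \frac{T}{l{\left(K \right)}} = 25 \left(- \frac{6222}{2 \left(-47\right) \left(-27 - 47\right)}\right) = 25 \left(- \frac{6222}{2 \left(-47\right) \left(-74\right)}\right) = 25 \left(- \frac{6222}{6956}\right) = 25 \left(\left(-6222\right) \frac{1}{6956}\right) = 25 \left(- \frac{3111}{3478}\right) = - \frac{77775}{3478}$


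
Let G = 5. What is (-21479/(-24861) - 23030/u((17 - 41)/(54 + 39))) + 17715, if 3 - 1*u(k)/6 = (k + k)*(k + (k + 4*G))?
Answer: 5434423339813/311930967 ≈ 17422.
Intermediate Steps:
u(k) = 18 - 12*k*(20 + 2*k) (u(k) = 18 - 6*(k + k)*(k + (k + 4*5)) = 18 - 6*2*k*(k + (k + 20)) = 18 - 6*2*k*(k + (20 + k)) = 18 - 6*2*k*(20 + 2*k) = 18 - 12*k*(20 + 2*k))
(-21479/(-24861) - 23030/u((17 - 41)/(54 + 39))) + 17715 = (-21479/(-24861) - 23030/(18 - 240*(17 - 41)/(54 + 39) - 24*(17 - 41)²/(54 + 39)²)) + 17715 = (-21479*(-1/24861) - 23030/(18 - (-5760)/93 - 24*(-24/93)²)) + 17715 = (21479/24861 - 23030/(18 - (-5760)/93 - 24*(-24*1/93)²)) + 17715 = (21479/24861 - 23030/(18 - 240*(-8/31) - 24*(-8/31)²)) + 17715 = (21479/24861 - 23030/(18 + 1920/31 - 24*64/961)) + 17715 = (21479/24861 - 23030/(18 + 1920/31 - 1536/961)) + 17715 = (21479/24861 - 23030/75282/961) + 17715 = (21479/24861 - 23030*961/75282) + 17715 = (21479/24861 - 11065915/37641) + 17715 = -91433740592/311930967 + 17715 = 5434423339813/311930967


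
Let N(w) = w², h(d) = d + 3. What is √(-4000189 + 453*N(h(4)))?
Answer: 2*I*√994498 ≈ 1994.5*I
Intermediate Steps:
h(d) = 3 + d
√(-4000189 + 453*N(h(4))) = √(-4000189 + 453*(3 + 4)²) = √(-4000189 + 453*7²) = √(-4000189 + 453*49) = √(-4000189 + 22197) = √(-3977992) = 2*I*√994498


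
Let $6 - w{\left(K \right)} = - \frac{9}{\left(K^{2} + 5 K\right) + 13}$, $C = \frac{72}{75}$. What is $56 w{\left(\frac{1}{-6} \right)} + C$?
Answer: $\frac{4151736}{10975} \approx 378.29$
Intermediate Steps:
$C = \frac{24}{25}$ ($C = 72 \cdot \frac{1}{75} = \frac{24}{25} \approx 0.96$)
$w{\left(K \right)} = 6 + \frac{9}{13 + K^{2} + 5 K}$ ($w{\left(K \right)} = 6 - - \frac{9}{\left(K^{2} + 5 K\right) + 13} = 6 - - \frac{9}{13 + K^{2} + 5 K} = 6 + \frac{9}{13 + K^{2} + 5 K}$)
$56 w{\left(\frac{1}{-6} \right)} + C = 56 \frac{3 \left(29 + 2 \left(\frac{1}{-6}\right)^{2} + \frac{10}{-6}\right)}{13 + \left(\frac{1}{-6}\right)^{2} + \frac{5}{-6}} + \frac{24}{25} = 56 \frac{3 \left(29 + 2 \left(- \frac{1}{6}\right)^{2} + 10 \left(- \frac{1}{6}\right)\right)}{13 + \left(- \frac{1}{6}\right)^{2} + 5 \left(- \frac{1}{6}\right)} + \frac{24}{25} = 56 \frac{3 \left(29 + 2 \cdot \frac{1}{36} - \frac{5}{3}\right)}{13 + \frac{1}{36} - \frac{5}{6}} + \frac{24}{25} = 56 \frac{3 \left(29 + \frac{1}{18} - \frac{5}{3}\right)}{\frac{439}{36}} + \frac{24}{25} = 56 \cdot 3 \cdot \frac{36}{439} \cdot \frac{493}{18} + \frac{24}{25} = 56 \cdot \frac{2958}{439} + \frac{24}{25} = \frac{165648}{439} + \frac{24}{25} = \frac{4151736}{10975}$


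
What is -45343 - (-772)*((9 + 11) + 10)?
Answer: -22183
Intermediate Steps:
-45343 - (-772)*((9 + 11) + 10) = -45343 - (-772)*(20 + 10) = -45343 - (-772)*30 = -45343 - 1*(-23160) = -45343 + 23160 = -22183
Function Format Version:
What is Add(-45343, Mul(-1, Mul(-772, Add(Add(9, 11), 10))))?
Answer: -22183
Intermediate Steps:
Add(-45343, Mul(-1, Mul(-772, Add(Add(9, 11), 10)))) = Add(-45343, Mul(-1, Mul(-772, Add(20, 10)))) = Add(-45343, Mul(-1, Mul(-772, 30))) = Add(-45343, Mul(-1, -23160)) = Add(-45343, 23160) = -22183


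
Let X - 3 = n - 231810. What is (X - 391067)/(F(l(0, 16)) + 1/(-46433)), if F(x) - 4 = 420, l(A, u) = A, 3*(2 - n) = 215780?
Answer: -96784759468/59062773 ≈ -1638.7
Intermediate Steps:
n = -215774/3 (n = 2 - ⅓*215780 = 2 - 215780/3 = -215774/3 ≈ -71925.)
F(x) = 424 (F(x) = 4 + 420 = 424)
X = -911195/3 (X = 3 + (-215774/3 - 231810) = 3 - 911204/3 = -911195/3 ≈ -3.0373e+5)
(X - 391067)/(F(l(0, 16)) + 1/(-46433)) = (-911195/3 - 391067)/(424 + 1/(-46433)) = -2084396/(3*(424 - 1/46433)) = -2084396/(3*19687591/46433) = -2084396/3*46433/19687591 = -96784759468/59062773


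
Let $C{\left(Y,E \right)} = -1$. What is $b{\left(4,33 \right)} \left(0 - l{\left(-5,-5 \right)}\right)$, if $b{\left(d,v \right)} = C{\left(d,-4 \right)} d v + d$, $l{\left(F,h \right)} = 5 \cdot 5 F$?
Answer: $-16000$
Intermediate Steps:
$l{\left(F,h \right)} = 25 F$
$b{\left(d,v \right)} = d - d v$ ($b{\left(d,v \right)} = - d v + d = d - d v$)
$b{\left(4,33 \right)} \left(0 - l{\left(-5,-5 \right)}\right) = 4 \left(1 - 33\right) \left(0 - 25 \left(-5\right)\right) = 4 \left(1 - 33\right) \left(0 - -125\right) = 4 \left(-32\right) \left(0 + 125\right) = \left(-128\right) 125 = -16000$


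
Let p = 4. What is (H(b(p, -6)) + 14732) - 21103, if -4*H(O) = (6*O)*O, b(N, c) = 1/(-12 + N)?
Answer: -815491/128 ≈ -6371.0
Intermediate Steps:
H(O) = -3*O²/2 (H(O) = -6*O*O/4 = -3*O²/2)
(H(b(p, -6)) + 14732) - 21103 = (-3/(2*(-12 + 4)²) + 14732) - 21103 = (-3*(1/(-8))²/2 + 14732) - 21103 = (-3*(-⅛)²/2 + 14732) - 21103 = (-3/2*1/64 + 14732) - 21103 = (-3/128 + 14732) - 21103 = 1885693/128 - 21103 = -815491/128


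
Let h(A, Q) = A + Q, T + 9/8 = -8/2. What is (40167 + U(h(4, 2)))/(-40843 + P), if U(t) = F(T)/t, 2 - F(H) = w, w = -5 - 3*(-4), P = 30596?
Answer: -240997/61482 ≈ -3.9198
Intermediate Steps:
w = 7 (w = -5 + 12 = 7)
T = -41/8 (T = -9/8 - 8/2 = -9/8 - 8*1/2 = -9/8 - 4 = -41/8 ≈ -5.1250)
F(H) = -5 (F(H) = 2 - 1*7 = 2 - 7 = -5)
U(t) = -5/t
(40167 + U(h(4, 2)))/(-40843 + P) = (40167 - 5/(4 + 2))/(-40843 + 30596) = (40167 - 5/6)/(-10247) = (40167 - 5*1/6)*(-1/10247) = (40167 - 5/6)*(-1/10247) = (240997/6)*(-1/10247) = -240997/61482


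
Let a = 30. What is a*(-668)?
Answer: -20040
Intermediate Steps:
a*(-668) = 30*(-668) = -20040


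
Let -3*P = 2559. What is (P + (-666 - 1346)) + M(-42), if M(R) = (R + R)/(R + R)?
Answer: -2864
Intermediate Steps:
P = -853 (P = -⅓*2559 = -853)
M(R) = 1 (M(R) = (2*R)/((2*R)) = (2*R)*(1/(2*R)) = 1)
(P + (-666 - 1346)) + M(-42) = (-853 + (-666 - 1346)) + 1 = (-853 - 2012) + 1 = -2865 + 1 = -2864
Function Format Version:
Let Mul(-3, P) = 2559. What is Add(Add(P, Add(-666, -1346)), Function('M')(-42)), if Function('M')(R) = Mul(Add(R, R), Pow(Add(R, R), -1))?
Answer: -2864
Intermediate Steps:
P = -853 (P = Mul(Rational(-1, 3), 2559) = -853)
Function('M')(R) = 1 (Function('M')(R) = Mul(Mul(2, R), Pow(Mul(2, R), -1)) = Mul(Mul(2, R), Mul(Rational(1, 2), Pow(R, -1))) = 1)
Add(Add(P, Add(-666, -1346)), Function('M')(-42)) = Add(Add(-853, Add(-666, -1346)), 1) = Add(Add(-853, -2012), 1) = Add(-2865, 1) = -2864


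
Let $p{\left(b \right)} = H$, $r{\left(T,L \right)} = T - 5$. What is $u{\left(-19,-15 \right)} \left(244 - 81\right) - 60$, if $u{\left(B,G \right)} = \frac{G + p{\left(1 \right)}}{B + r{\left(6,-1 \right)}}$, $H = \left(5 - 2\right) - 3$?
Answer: $\frac{455}{6} \approx 75.833$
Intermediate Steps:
$H = 0$ ($H = 3 - 3 = 0$)
$r{\left(T,L \right)} = -5 + T$ ($r{\left(T,L \right)} = T - 5 = -5 + T$)
$p{\left(b \right)} = 0$
$u{\left(B,G \right)} = \frac{G}{1 + B}$ ($u{\left(B,G \right)} = \frac{G + 0}{B + \left(-5 + 6\right)} = \frac{G}{B + 1} = \frac{G}{1 + B}$)
$u{\left(-19,-15 \right)} \left(244 - 81\right) - 60 = - \frac{15}{1 - 19} \left(244 - 81\right) - 60 = - \frac{15}{-18} \left(244 - 81\right) - 60 = \left(-15\right) \left(- \frac{1}{18}\right) 163 - 60 = \frac{5}{6} \cdot 163 - 60 = \frac{815}{6} - 60 = \frac{455}{6}$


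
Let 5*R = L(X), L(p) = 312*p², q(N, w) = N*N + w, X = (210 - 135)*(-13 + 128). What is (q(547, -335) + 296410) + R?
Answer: 4642570284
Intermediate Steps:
X = 8625 (X = 75*115 = 8625)
q(N, w) = w + N² (q(N, w) = N² + w = w + N²)
R = 4641975000 (R = (312*8625²)/5 = (312*74390625)/5 = (⅕)*23209875000 = 4641975000)
(q(547, -335) + 296410) + R = ((-335 + 547²) + 296410) + 4641975000 = ((-335 + 299209) + 296410) + 4641975000 = (298874 + 296410) + 4641975000 = 595284 + 4641975000 = 4642570284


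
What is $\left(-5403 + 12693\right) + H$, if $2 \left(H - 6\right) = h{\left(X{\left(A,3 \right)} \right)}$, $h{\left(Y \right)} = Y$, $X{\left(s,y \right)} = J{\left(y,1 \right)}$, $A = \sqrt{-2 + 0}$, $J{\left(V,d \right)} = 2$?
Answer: $7297$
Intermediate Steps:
$A = i \sqrt{2}$ ($A = \sqrt{-2} = i \sqrt{2} \approx 1.4142 i$)
$X{\left(s,y \right)} = 2$
$H = 7$ ($H = 6 + \frac{1}{2} \cdot 2 = 6 + 1 = 7$)
$\left(-5403 + 12693\right) + H = \left(-5403 + 12693\right) + 7 = 7290 + 7 = 7297$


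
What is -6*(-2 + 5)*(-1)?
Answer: 18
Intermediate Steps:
-6*(-2 + 5)*(-1) = -6*3*(-1) = -18*(-1) = 18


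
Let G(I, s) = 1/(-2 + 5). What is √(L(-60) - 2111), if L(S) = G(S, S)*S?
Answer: I*√2131 ≈ 46.163*I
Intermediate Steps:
G(I, s) = ⅓ (G(I, s) = 1/3 = ⅓)
L(S) = S/3
√(L(-60) - 2111) = √((⅓)*(-60) - 2111) = √(-20 - 2111) = √(-2131) = I*√2131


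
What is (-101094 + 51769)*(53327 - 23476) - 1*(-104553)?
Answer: -1472296022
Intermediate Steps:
(-101094 + 51769)*(53327 - 23476) - 1*(-104553) = -49325*29851 + 104553 = -1472400575 + 104553 = -1472296022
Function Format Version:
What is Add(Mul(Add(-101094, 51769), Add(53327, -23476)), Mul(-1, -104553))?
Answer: -1472296022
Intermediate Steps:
Add(Mul(Add(-101094, 51769), Add(53327, -23476)), Mul(-1, -104553)) = Add(Mul(-49325, 29851), 104553) = Add(-1472400575, 104553) = -1472296022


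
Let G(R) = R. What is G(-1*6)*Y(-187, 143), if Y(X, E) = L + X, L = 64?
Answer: 738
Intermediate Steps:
Y(X, E) = 64 + X
G(-1*6)*Y(-187, 143) = (-1*6)*(64 - 187) = -6*(-123) = 738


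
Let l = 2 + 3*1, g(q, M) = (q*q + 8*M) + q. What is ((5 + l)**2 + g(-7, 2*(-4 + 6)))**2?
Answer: 30276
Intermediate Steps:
g(q, M) = q + q**2 + 8*M (g(q, M) = (q**2 + 8*M) + q = q + q**2 + 8*M)
l = 5 (l = 2 + 3 = 5)
((5 + l)**2 + g(-7, 2*(-4 + 6)))**2 = ((5 + 5)**2 + (-7 + (-7)**2 + 8*(2*(-4 + 6))))**2 = (10**2 + (-7 + 49 + 8*(2*2)))**2 = (100 + (-7 + 49 + 8*4))**2 = (100 + (-7 + 49 + 32))**2 = (100 + 74)**2 = 174**2 = 30276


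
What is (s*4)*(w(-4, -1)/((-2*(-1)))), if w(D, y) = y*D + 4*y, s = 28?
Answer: 0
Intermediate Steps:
w(D, y) = 4*y + D*y (w(D, y) = D*y + 4*y = 4*y + D*y)
(s*4)*(w(-4, -1)/((-2*(-1)))) = (28*4)*((-(4 - 4))/((-2*(-1)))) = 112*(-1*0/2) = 112*(0*(½)) = 112*0 = 0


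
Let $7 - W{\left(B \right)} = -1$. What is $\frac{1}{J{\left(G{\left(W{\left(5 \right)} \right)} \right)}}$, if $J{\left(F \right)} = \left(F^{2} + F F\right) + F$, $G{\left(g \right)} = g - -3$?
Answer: $\frac{1}{253} \approx 0.0039526$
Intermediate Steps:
$W{\left(B \right)} = 8$ ($W{\left(B \right)} = 7 - -1 = 7 + 1 = 8$)
$G{\left(g \right)} = 3 + g$ ($G{\left(g \right)} = g + 3 = 3 + g$)
$J{\left(F \right)} = F + 2 F^{2}$ ($J{\left(F \right)} = \left(F^{2} + F^{2}\right) + F = 2 F^{2} + F = F + 2 F^{2}$)
$\frac{1}{J{\left(G{\left(W{\left(5 \right)} \right)} \right)}} = \frac{1}{\left(3 + 8\right) \left(1 + 2 \left(3 + 8\right)\right)} = \frac{1}{11 \left(1 + 2 \cdot 11\right)} = \frac{1}{11 \left(1 + 22\right)} = \frac{1}{11 \cdot 23} = \frac{1}{253}$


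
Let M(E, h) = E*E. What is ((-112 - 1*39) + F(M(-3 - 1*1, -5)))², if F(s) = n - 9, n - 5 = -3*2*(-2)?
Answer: 20449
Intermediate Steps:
n = 17 (n = 5 - 3*2*(-2) = 5 - 6*(-2) = 5 + 12 = 17)
M(E, h) = E²
F(s) = 8 (F(s) = 17 - 9 = 8)
((-112 - 1*39) + F(M(-3 - 1*1, -5)))² = ((-112 - 1*39) + 8)² = ((-112 - 39) + 8)² = (-151 + 8)² = (-143)² = 20449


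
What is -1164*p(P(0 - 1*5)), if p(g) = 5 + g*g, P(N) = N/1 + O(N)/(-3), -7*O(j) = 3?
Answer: -1630764/49 ≈ -33281.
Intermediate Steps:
O(j) = -3/7 (O(j) = -⅐*3 = -3/7)
P(N) = ⅐ + N (P(N) = N/1 - 3/7/(-3) = N*1 - 3/7*(-⅓) = N + ⅐ = ⅐ + N)
p(g) = 5 + g²
-1164*p(P(0 - 1*5)) = -1164*(5 + (⅐ + (0 - 1*5))²) = -1164*(5 + (⅐ + (0 - 5))²) = -1164*(5 + (⅐ - 5)²) = -1164*(5 + (-34/7)²) = -1164*(5 + 1156/49) = -1164*1401/49 = -1630764/49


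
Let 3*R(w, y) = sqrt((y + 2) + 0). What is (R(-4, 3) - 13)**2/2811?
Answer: (39 - sqrt(5))**2/25299 ≈ 0.053425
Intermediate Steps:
R(w, y) = sqrt(2 + y)/3 (R(w, y) = sqrt((y + 2) + 0)/3 = sqrt((2 + y) + 0)/3 = sqrt(2 + y)/3)
(R(-4, 3) - 13)**2/2811 = (sqrt(2 + 3)/3 - 13)**2/2811 = (sqrt(5)/3 - 13)**2*(1/2811) = (-13 + sqrt(5)/3)**2*(1/2811) = (-13 + sqrt(5)/3)**2/2811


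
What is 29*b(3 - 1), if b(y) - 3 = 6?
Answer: 261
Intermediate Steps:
b(y) = 9 (b(y) = 3 + 6 = 9)
29*b(3 - 1) = 29*9 = 261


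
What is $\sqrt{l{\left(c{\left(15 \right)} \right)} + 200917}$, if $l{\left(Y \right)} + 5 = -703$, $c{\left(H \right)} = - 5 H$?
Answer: $\sqrt{200209} \approx 447.45$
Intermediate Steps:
$l{\left(Y \right)} = -708$ ($l{\left(Y \right)} = -5 - 703 = -708$)
$\sqrt{l{\left(c{\left(15 \right)} \right)} + 200917} = \sqrt{-708 + 200917} = \sqrt{200209}$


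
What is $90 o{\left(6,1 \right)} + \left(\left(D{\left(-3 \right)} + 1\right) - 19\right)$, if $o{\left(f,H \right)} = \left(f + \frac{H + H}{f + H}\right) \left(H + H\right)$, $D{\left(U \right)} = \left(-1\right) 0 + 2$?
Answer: $\frac{7808}{7} \approx 1115.4$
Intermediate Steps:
$D{\left(U \right)} = 2$ ($D{\left(U \right)} = 0 + 2 = 2$)
$o{\left(f,H \right)} = 2 H \left(f + \frac{2 H}{H + f}\right)$ ($o{\left(f,H \right)} = \left(f + \frac{2 H}{H + f}\right) 2 H = 2 H \left(f + \frac{2 H}{H + f}\right)$)
$90 o{\left(6,1 \right)} + \left(\left(D{\left(-3 \right)} + 1\right) - 19\right) = 90 \cdot 2 \cdot 1 \frac{1}{1 + 6} \left(6^{2} + 2 \cdot 1 + 1 \cdot 6\right) + \left(\left(2 + 1\right) - 19\right) = 90 \cdot 2 \cdot 1 \cdot \frac{1}{7} \left(36 + 2 + 6\right) + \left(3 - 19\right) = 90 \cdot 2 \cdot 1 \cdot \frac{1}{7} \cdot 44 - 16 = 90 \cdot \frac{88}{7} - 16 = \frac{7920}{7} - 16 = \frac{7808}{7}$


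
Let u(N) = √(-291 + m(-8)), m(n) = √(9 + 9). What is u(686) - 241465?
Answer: -241465 + I*√(291 - 3*√2) ≈ -2.4147e+5 + 16.934*I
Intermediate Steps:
m(n) = 3*√2 (m(n) = √18 = 3*√2)
u(N) = √(-291 + 3*√2)
u(686) - 241465 = √(-291 + 3*√2) - 241465 = -241465 + √(-291 + 3*√2)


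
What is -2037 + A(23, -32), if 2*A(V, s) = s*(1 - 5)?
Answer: -1973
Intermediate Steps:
A(V, s) = -2*s (A(V, s) = (s*(1 - 5))/2 = (s*(-4))/2 = (-4*s)/2 = -2*s)
-2037 + A(23, -32) = -2037 - 2*(-32) = -2037 + 64 = -1973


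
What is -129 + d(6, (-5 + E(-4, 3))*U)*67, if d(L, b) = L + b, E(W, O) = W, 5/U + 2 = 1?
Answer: 3288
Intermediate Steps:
U = -5 (U = 5/(-2 + 1) = 5/(-1) = 5*(-1) = -5)
-129 + d(6, (-5 + E(-4, 3))*U)*67 = -129 + (6 + (-5 - 4)*(-5))*67 = -129 + (6 - 9*(-5))*67 = -129 + (6 + 45)*67 = -129 + 51*67 = -129 + 3417 = 3288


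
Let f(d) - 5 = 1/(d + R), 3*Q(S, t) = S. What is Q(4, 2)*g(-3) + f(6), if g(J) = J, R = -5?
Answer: 2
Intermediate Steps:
Q(S, t) = S/3
f(d) = 5 + 1/(-5 + d) (f(d) = 5 + 1/(d - 5) = 5 + 1/(-5 + d))
Q(4, 2)*g(-3) + f(6) = ((⅓)*4)*(-3) + (-24 + 5*6)/(-5 + 6) = (4/3)*(-3) + (-24 + 30)/1 = -4 + 1*6 = -4 + 6 = 2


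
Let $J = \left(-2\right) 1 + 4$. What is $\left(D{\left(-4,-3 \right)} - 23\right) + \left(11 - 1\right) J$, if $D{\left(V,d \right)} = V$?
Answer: $-7$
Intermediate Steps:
$J = 2$ ($J = -2 + 4 = 2$)
$\left(D{\left(-4,-3 \right)} - 23\right) + \left(11 - 1\right) J = \left(-4 - 23\right) + \left(11 - 1\right) 2 = \left(-4 - 23\right) + 10 \cdot 2 = -27 + 20 = -7$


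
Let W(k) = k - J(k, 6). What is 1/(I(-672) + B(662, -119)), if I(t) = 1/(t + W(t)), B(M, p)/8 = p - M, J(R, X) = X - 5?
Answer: -1345/8403561 ≈ -0.00016005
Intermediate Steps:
J(R, X) = -5 + X
B(M, p) = -8*M + 8*p (B(M, p) = 8*(p - M) = -8*M + 8*p)
W(k) = -1 + k (W(k) = k - (-5 + 6) = k - 1*1 = k - 1 = -1 + k)
I(t) = 1/(-1 + 2*t) (I(t) = 1/(t + (-1 + t)) = 1/(-1 + 2*t))
1/(I(-672) + B(662, -119)) = 1/(1/(-1 + 2*(-672)) + (-8*662 + 8*(-119))) = 1/(1/(-1 - 1344) + (-5296 - 952)) = 1/(1/(-1345) - 6248) = 1/(-1/1345 - 6248) = 1/(-8403561/1345) = -1345/8403561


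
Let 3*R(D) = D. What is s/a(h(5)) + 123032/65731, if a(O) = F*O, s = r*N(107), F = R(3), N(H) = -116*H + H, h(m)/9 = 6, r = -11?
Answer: 8903663233/3549474 ≈ 2508.4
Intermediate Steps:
h(m) = 54 (h(m) = 9*6 = 54)
N(H) = -115*H
R(D) = D/3
F = 1 (F = (⅓)*3 = 1)
s = 135355 (s = -(-1265)*107 = -11*(-12305) = 135355)
a(O) = O (a(O) = 1*O = O)
s/a(h(5)) + 123032/65731 = 135355/54 + 123032/65731 = 8903663233/3549474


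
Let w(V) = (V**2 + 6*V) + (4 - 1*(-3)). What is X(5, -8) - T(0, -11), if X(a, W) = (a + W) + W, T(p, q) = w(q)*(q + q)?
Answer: 1353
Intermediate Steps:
w(V) = 7 + V**2 + 6*V (w(V) = (V**2 + 6*V) + (4 + 3) = (V**2 + 6*V) + 7 = 7 + V**2 + 6*V)
T(p, q) = 2*q*(7 + q**2 + 6*q) (T(p, q) = (7 + q**2 + 6*q)*(q + q) = (7 + q**2 + 6*q)*(2*q) = 2*q*(7 + q**2 + 6*q))
X(a, W) = a + 2*W (X(a, W) = (W + a) + W = a + 2*W)
X(5, -8) - T(0, -11) = (5 + 2*(-8)) - 2*(-11)*(7 + (-11)**2 + 6*(-11)) = (5 - 16) - 2*(-11)*(7 + 121 - 66) = -11 - 2*(-11)*62 = -11 - 1*(-1364) = -11 + 1364 = 1353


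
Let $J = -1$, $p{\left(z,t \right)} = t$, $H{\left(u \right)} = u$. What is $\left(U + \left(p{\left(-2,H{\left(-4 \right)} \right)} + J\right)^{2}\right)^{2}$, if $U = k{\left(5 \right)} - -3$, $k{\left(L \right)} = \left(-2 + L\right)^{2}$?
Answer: $1369$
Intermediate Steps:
$U = 12$ ($U = \left(-2 + 5\right)^{2} - -3 = 3^{2} + 3 = 9 + 3 = 12$)
$\left(U + \left(p{\left(-2,H{\left(-4 \right)} \right)} + J\right)^{2}\right)^{2} = \left(12 + \left(-4 - 1\right)^{2}\right)^{2} = \left(12 + \left(-5\right)^{2}\right)^{2} = \left(12 + 25\right)^{2} = 37^{2} = 1369$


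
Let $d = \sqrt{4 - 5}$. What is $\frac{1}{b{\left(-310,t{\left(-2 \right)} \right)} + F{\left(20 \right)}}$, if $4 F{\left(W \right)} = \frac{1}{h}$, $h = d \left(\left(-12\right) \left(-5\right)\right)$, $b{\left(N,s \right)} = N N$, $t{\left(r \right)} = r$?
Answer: $\frac{5535360000}{531948096000001} + \frac{240 i}{531948096000001} \approx 1.0406 \cdot 10^{-5} + 4.5117 \cdot 10^{-13} i$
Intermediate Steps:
$b{\left(N,s \right)} = N^{2}$
$d = i$ ($d = \sqrt{-1} = i \approx 1.0 i$)
$h = 60 i$ ($h = i \left(\left(-12\right) \left(-5\right)\right) = i 60 = 60 i \approx 60.0 i$)
$F{\left(W \right)} = - \frac{i}{240}$ ($F{\left(W \right)} = \frac{1}{4 \cdot 60 i} = \frac{\left(- \frac{1}{60}\right) i}{4} = - \frac{i}{240}$)
$\frac{1}{b{\left(-310,t{\left(-2 \right)} \right)} + F{\left(20 \right)}} = \frac{1}{\left(-310\right)^{2} - \frac{i}{240}} = \frac{1}{96100 - \frac{i}{240}} = \frac{57600 \left(96100 + \frac{i}{240}\right)}{531948096000001}$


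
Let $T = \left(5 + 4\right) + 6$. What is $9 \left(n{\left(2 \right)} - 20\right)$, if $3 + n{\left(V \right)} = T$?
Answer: $-72$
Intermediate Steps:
$T = 15$ ($T = 9 + 6 = 15$)
$n{\left(V \right)} = 12$ ($n{\left(V \right)} = -3 + 15 = 12$)
$9 \left(n{\left(2 \right)} - 20\right) = 9 \left(12 - 20\right) = 9 \left(-8\right) = -72$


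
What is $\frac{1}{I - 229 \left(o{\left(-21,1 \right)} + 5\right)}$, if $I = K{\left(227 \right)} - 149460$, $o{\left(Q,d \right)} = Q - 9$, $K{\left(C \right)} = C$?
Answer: $- \frac{1}{143508} \approx -6.9683 \cdot 10^{-6}$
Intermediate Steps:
$o{\left(Q,d \right)} = -9 + Q$
$I = -149233$ ($I = 227 - 149460 = -149233$)
$\frac{1}{I - 229 \left(o{\left(-21,1 \right)} + 5\right)} = \frac{1}{-149233 - 229 \left(\left(-9 - 21\right) + 5\right)} = \frac{1}{-149233 - 229 \left(-30 + 5\right)} = \frac{1}{-149233 - -5725} = \frac{1}{-149233 + 5725} = \frac{1}{-143508} = - \frac{1}{143508}$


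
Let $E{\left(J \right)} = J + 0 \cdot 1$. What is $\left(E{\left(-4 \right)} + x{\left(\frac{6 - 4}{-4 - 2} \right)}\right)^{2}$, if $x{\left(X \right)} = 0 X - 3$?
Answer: $49$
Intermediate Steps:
$x{\left(X \right)} = -3$ ($x{\left(X \right)} = 0 - 3 = -3$)
$E{\left(J \right)} = J$ ($E{\left(J \right)} = J + 0 = J$)
$\left(E{\left(-4 \right)} + x{\left(\frac{6 - 4}{-4 - 2} \right)}\right)^{2} = \left(-4 - 3\right)^{2} = \left(-7\right)^{2} = 49$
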